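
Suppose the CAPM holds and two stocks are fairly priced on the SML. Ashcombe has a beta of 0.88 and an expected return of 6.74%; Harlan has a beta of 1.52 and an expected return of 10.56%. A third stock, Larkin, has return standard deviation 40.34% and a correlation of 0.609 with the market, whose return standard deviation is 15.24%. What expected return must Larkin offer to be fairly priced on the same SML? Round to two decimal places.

11.11%

MRP = (10.56% − 6.74%) / (1.52 − 0.88) = 5.9688%
R_f = 6.74% − 0.88 × 5.9688% = 1.4875%
β_Larkin = ρ·σ_i/σ_m = 0.609 × 40.34 / 15.24 = 1.6120
E(R_Larkin) = R_f + β × MRP = 1.4875% + 1.6120 × 5.9688% = 11.11%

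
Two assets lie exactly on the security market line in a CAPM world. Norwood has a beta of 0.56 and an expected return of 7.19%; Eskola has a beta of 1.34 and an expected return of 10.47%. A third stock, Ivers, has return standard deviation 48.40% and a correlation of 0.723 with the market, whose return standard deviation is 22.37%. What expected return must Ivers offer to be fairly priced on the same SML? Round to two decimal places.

MRP = (10.47% − 7.19%) / (1.34 − 0.56) = 4.2051%
R_f = 7.19% − 0.56 × 4.2051% = 4.8351%
β_Ivers = ρ·σ_i/σ_m = 0.723 × 48.40 / 22.37 = 1.5643
E(R_Ivers) = R_f + β × MRP = 4.8351% + 1.5643 × 4.2051% = 11.41%

11.41%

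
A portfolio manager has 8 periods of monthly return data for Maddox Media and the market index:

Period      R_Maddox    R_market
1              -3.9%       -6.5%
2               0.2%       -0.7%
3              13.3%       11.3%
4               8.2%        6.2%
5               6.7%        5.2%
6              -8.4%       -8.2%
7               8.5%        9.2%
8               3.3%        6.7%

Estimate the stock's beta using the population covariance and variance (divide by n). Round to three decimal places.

Mean R_i = (-3.9 + 0.2 + 13.3 + 8.2 + 6.7 − 8.4 + 8.5 + 3.3) / 8 = 3.4875%
Mean R_m = (-6.5 − 0.7 + 11.3 + 6.2 + 5.2 − 8.2 + 9.2 + 6.7) / 8 = 2.9000%
Σ(R_i − R̄_i)(R_m − R̄_m) = 349.4600  ⇒  Cov = 349.4600 / 8 = 43.6825
Σ(R_m − R̄_m)² = 365.4000  ⇒  Var(R_m) = 365.4000 / 8 = 45.6750
β = Cov / Var(R_m) = 43.6825 / 45.6750 = 0.9564

0.956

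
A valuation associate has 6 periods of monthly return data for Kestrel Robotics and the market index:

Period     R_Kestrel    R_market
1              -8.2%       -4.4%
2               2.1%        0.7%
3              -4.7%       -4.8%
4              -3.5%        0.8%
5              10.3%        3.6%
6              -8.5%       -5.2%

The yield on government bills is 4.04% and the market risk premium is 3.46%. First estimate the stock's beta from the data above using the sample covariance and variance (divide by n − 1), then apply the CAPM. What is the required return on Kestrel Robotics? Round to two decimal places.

Mean R_i = (-8.2 + 2.1 − 4.7 − 3.5 + 10.3 − 8.5) / 6 = -2.0833%
Mean R_m = (-4.4 + 0.7 − 4.8 + 0.8 + 3.6 − 5.2) / 6 = -1.5500%
Σ(R_i − R̄_i)(R_m − R̄_m) = 119.2150  ⇒  Cov = 119.2150 / 5 = 23.8430
Σ(R_m − R̄_m)² = 69.1150  ⇒  Var(R_m) = 69.1150 / 5 = 13.8230
β = Cov / Var(R_m) = 23.8430 / 13.8230 = 1.7249
E(R) = R_f + β × MRP = 4.04% + 1.7249 × 3.46% = 10.01%

10.01%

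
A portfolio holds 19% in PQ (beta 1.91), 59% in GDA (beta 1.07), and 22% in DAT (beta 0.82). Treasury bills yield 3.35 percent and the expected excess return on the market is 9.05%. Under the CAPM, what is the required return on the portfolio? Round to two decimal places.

β_P = Σ w_i β_i = 0.19×1.91 + 0.59×1.07 + 0.22×0.82 = 1.1746
E(R_P) = R_f + β_P × MRP = 3.35% + 1.1746 × 9.05% = 13.98%

13.98%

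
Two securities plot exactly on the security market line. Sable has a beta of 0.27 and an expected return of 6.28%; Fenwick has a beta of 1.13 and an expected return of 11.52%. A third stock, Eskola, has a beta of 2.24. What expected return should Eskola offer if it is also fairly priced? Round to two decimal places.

MRP (SML slope) = (11.52% − 6.28%) / (1.13 − 0.27) = 5.24% / 0.86 = 6.0930%
R_f (intercept) = 6.28% − 0.27 × 6.0930% = 4.6349%
E(R_Eskola) = R_f + β × MRP = 4.6349% + 2.24 × 6.0930% = 18.28%

18.28%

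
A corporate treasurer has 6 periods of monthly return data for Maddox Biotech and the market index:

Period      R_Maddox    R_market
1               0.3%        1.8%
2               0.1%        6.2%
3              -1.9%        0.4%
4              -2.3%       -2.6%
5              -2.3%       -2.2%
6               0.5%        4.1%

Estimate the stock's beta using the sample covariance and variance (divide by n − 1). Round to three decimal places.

Mean R_i = (0.3 + 0.1 − 1.9 − 2.3 − 2.3 + 0.5) / 6 = -0.9333%
Mean R_m = (1.8 + 6.2 + 0.4 − 2.6 − 2.2 + 4.1) / 6 = 1.2833%
Σ(R_i − R̄_i)(R_m − R̄_m) = 20.6767  ⇒  Cov = 20.6767 / 5 = 4.1353
Σ(R_m − R̄_m)² = 60.3683  ⇒  Var(R_m) = 60.3683 / 5 = 12.0737
β = Cov / Var(R_m) = 4.1353 / 12.0737 = 0.3425

0.343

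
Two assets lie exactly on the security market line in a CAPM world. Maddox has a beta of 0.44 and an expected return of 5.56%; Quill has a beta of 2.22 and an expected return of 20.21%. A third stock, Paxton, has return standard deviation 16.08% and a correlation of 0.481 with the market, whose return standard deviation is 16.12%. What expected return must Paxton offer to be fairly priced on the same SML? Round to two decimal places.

MRP = (20.21% − 5.56%) / (2.22 − 0.44) = 8.2303%
R_f = 5.56% − 0.44 × 8.2303% = 1.9387%
β_Paxton = ρ·σ_i/σ_m = 0.481 × 16.08 / 16.12 = 0.4798
E(R_Paxton) = R_f + β × MRP = 1.9387% + 0.4798 × 8.2303% = 5.89%

5.89%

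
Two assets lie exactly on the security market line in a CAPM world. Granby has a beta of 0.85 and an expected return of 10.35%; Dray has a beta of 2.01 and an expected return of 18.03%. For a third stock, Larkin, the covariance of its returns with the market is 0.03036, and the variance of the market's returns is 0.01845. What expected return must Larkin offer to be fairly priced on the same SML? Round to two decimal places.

MRP = (18.03% − 10.35%) / (2.01 − 0.85) = 6.6207%
R_f = 10.35% − 0.85 × 6.6207% = 4.7224%
β_Larkin = Cov / Var(R_m) = 0.03036 / 0.01845 = 1.6455
E(R_Larkin) = R_f + β × MRP = 4.7224% + 1.6455 × 6.6207% = 15.62%

15.62%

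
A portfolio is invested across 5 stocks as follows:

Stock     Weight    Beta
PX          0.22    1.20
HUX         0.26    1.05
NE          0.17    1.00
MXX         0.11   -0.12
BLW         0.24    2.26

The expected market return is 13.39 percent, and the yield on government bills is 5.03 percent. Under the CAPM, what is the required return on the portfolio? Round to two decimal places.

β_P = Σ w_i β_i = 0.22×1.20 + 0.26×1.05 + 0.17×1.00 + 0.11×-0.12 + 0.24×2.26 = 1.2362
MRP = 13.39% − 5.03% = 8.36%
E(R_P) = R_f + β_P × MRP = 5.03% + 1.2362 × 8.36% = 15.36%

15.36%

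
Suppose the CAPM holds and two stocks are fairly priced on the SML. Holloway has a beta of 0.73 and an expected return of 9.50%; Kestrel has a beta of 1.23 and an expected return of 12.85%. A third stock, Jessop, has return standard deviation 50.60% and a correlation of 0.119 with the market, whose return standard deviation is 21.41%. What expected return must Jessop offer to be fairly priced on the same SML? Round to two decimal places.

MRP = (12.85% − 9.50%) / (1.23 − 0.73) = 6.7000%
R_f = 9.50% − 0.73 × 6.7000% = 4.6090%
β_Jessop = ρ·σ_i/σ_m = 0.119 × 50.60 / 21.41 = 0.2812
E(R_Jessop) = R_f + β × MRP = 4.6090% + 0.2812 × 6.7000% = 6.49%

6.49%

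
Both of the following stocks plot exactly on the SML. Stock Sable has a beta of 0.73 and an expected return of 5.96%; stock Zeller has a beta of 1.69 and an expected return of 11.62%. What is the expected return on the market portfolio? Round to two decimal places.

Both satisfy E(R) = R_f + β·MRP, so the slope of the SML is
MRP = (11.62% − 5.96%) / (1.69 − 0.73) = 5.66% / 0.96 = 5.8958%
R_f = E(R_Sable) − β_Sable·MRP = 5.96% − 0.73 × 5.8958% = 1.6561%
E(R_m) = R_f + MRP = 1.6561% + 5.8958% = 7.55%

7.55%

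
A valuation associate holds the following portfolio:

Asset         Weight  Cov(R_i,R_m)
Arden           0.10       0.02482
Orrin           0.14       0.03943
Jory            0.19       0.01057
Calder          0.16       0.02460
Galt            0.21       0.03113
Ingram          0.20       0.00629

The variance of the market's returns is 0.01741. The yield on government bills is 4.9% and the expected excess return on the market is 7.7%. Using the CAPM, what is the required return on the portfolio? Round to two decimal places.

14.52%

β_Arden = 0.02482 / 0.01741 = 1.4256
β_Orrin = 0.03943 / 0.01741 = 2.2648
β_Jory = 0.01057 / 0.01741 = 0.6071
β_Calder = 0.02460 / 0.01741 = 1.4130
β_Galt = 0.03113 / 0.01741 = 1.7881
β_Ingram = 0.00629 / 0.01741 = 0.3613
β_P = Σ w_i β_i = 0.10×1.4256 + 0.14×2.2648 + 0.19×0.6071 + 0.16×1.4130 + 0.21×1.7881 + 0.20×0.3613 = 1.2488
E(R_P) = R_f + β_P × MRP = 4.9% + 1.2488 × 7.7% = 14.52%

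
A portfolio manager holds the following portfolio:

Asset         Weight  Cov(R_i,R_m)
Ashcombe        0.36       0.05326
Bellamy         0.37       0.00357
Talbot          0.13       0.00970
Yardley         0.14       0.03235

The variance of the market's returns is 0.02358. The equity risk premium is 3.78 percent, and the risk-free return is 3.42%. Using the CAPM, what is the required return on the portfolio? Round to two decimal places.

β_Ashcombe = 0.05326 / 0.02358 = 2.2587
β_Bellamy = 0.00357 / 0.02358 = 0.1514
β_Talbot = 0.00970 / 0.02358 = 0.4114
β_Yardley = 0.03235 / 0.02358 = 1.3719
β_P = Σ w_i β_i = 0.36×2.2587 + 0.37×0.1514 + 0.13×0.4114 + 0.14×1.3719 = 1.1147
E(R_P) = R_f + β_P × MRP = 3.42% + 1.1147 × 3.78% = 7.63%

7.63%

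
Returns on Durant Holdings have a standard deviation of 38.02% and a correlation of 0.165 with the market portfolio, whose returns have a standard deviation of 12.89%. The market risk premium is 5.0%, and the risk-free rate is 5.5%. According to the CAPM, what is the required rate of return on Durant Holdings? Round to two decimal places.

β = ρ × σ_i / σ_m = 0.165 × 38.02% / 12.89% = 0.4867
E(R) = 5.5% + 0.4867 × 5.0% = 7.93%

7.93%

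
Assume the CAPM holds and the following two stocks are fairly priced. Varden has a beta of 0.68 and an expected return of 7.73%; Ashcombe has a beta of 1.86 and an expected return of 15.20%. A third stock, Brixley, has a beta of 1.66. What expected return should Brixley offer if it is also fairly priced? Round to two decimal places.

13.93%

MRP (SML slope) = (15.20% − 7.73%) / (1.86 − 0.68) = 7.47% / 1.18 = 6.3305%
R_f (intercept) = 7.73% − 0.68 × 6.3305% = 3.4253%
E(R_Brixley) = R_f + β × MRP = 3.4253% + 1.66 × 6.3305% = 13.93%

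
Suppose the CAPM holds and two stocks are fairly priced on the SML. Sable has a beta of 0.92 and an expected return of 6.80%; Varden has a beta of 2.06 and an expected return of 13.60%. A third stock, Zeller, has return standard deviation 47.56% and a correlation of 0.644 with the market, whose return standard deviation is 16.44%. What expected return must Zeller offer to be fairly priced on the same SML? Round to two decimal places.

MRP = (13.60% − 6.80%) / (2.06 − 0.92) = 5.9649%
R_f = 6.80% − 0.92 × 5.9649% = 1.3123%
β_Zeller = ρ·σ_i/σ_m = 0.644 × 47.56 / 16.44 = 1.8631
E(R_Zeller) = R_f + β × MRP = 1.3123% + 1.8631 × 5.9649% = 12.43%

12.43%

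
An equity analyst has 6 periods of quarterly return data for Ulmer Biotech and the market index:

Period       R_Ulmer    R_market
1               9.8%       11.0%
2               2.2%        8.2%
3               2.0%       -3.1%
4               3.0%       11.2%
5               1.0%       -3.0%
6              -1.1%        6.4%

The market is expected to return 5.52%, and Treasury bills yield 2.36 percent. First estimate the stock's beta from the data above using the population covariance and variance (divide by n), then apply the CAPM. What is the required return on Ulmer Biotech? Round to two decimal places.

Mean R_i = (9.8 + 2.2 + 2.0 + 3.0 + 1.0 − 1.1) / 6 = 2.8167%
Mean R_m = (11.0 + 8.2 − 3.1 + 11.2 − 3.0 + 6.4) / 6 = 5.1167%
Σ(R_i − R̄_i)(R_m − R̄_m) = 56.7283  ⇒  Cov = 56.7283 / 6 = 9.4547
Σ(R_m − R̄_m)² = 216.1683  ⇒  Var(R_m) = 216.1683 / 6 = 36.0281
β = Cov / Var(R_m) = 9.4547 / 36.0281 = 0.2624
MRP = 5.52% − 2.36% = 3.16%
E(R) = R_f + β × MRP = 2.36% + 0.2624 × 3.16% = 3.19%

3.19%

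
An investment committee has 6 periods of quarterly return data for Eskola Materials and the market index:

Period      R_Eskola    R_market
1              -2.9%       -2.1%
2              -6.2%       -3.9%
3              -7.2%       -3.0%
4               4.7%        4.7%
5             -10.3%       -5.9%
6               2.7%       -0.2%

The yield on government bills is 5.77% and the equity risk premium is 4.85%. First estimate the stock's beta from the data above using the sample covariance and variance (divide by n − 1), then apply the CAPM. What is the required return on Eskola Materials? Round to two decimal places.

Mean R_i = (-2.9 − 6.2 − 7.2 + 4.7 − 10.3 + 2.7) / 6 = -3.2000%
Mean R_m = (-2.1 − 3.9 − 3.0 + 4.7 − 5.9 − 0.2) / 6 = -1.7333%
Σ(R_i − R̄_i)(R_m − R̄_m) = 100.9100  ⇒  Cov = 100.9100 / 5 = 20.1820
Σ(R_m − R̄_m)² = 67.5333  ⇒  Var(R_m) = 67.5333 / 5 = 13.5067
β = Cov / Var(R_m) = 20.1820 / 13.5067 = 1.4942
E(R) = R_f + β × MRP = 5.77% + 1.4942 × 4.85% = 13.02%

13.02%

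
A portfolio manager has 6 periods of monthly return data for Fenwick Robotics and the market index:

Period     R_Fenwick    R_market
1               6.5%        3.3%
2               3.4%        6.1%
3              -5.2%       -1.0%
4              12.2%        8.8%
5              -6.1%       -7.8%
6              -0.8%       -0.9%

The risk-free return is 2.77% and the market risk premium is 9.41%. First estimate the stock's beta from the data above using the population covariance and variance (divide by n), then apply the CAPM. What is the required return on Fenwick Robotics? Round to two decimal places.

12.86%

Mean R_i = (6.5 + 3.4 − 5.2 + 12.2 − 6.1 − 0.8) / 6 = 1.6667%
Mean R_m = (3.3 + 6.1 − 1.0 + 8.8 − 7.8 − 0.9) / 6 = 1.4167%
Σ(R_i − R̄_i)(R_m − R̄_m) = 188.8833  ⇒  Cov = 188.8833 / 6 = 31.4806
Σ(R_m − R̄_m)² = 176.1483  ⇒  Var(R_m) = 176.1483 / 6 = 29.3581
β = Cov / Var(R_m) = 31.4806 / 29.3581 = 1.0723
E(R) = R_f + β × MRP = 2.77% + 1.0723 × 9.41% = 12.86%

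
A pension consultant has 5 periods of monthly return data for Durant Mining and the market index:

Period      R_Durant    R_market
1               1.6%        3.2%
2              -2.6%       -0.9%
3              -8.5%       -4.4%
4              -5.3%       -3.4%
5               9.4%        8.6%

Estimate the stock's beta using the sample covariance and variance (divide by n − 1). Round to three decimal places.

Mean R_i = (1.6 − 2.6 − 8.5 − 5.3 + 9.4) / 5 = -1.0800%
Mean R_m = (3.2 − 0.9 − 4.4 − 3.4 + 8.6) / 5 = 0.6200%
Σ(R_i − R̄_i)(R_m − R̄_m) = 147.0680  ⇒  Cov = 147.0680 / 4 = 36.7670
Σ(R_m − R̄_m)² = 114.0080  ⇒  Var(R_m) = 114.0080 / 4 = 28.5020
β = Cov / Var(R_m) = 36.7670 / 28.5020 = 1.2900

1.290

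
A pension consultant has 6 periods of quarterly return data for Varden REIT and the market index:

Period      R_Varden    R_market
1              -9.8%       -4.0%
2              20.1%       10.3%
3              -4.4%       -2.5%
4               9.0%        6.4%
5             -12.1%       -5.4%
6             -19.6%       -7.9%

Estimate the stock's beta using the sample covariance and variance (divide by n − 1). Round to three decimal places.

2.030

Mean R_i = (-9.8 + 20.1 − 4.4 + 9.0 − 12.1 − 19.6) / 6 = -2.8000%
Mean R_m = (-4.0 + 10.3 − 2.5 + 6.4 − 5.4 − 7.9) / 6 = -0.5167%
Σ(R_i − R̄_i)(R_m − R̄_m) = 526.3300  ⇒  Cov = 526.3300 / 5 = 105.2660
Σ(R_m − R̄_m)² = 259.2683  ⇒  Var(R_m) = 259.2683 / 5 = 51.8537
β = Cov / Var(R_m) = 105.2660 / 51.8537 = 2.0301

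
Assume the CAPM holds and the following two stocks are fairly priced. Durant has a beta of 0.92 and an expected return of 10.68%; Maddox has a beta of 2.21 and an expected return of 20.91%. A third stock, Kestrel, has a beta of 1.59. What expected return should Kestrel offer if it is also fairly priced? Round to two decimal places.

MRP (SML slope) = (20.91% − 10.68%) / (2.21 − 0.92) = 10.23% / 1.29 = 7.9302%
R_f (intercept) = 10.68% − 0.92 × 7.9302% = 3.3842%
E(R_Kestrel) = R_f + β × MRP = 3.3842% + 1.59 × 7.9302% = 15.99%

15.99%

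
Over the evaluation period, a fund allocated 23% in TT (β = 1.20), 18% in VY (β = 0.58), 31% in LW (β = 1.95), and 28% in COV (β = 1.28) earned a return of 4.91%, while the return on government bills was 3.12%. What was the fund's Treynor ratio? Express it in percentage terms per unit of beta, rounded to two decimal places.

1.33%

β_P = 0.23×1.20 + 0.18×0.58 + 0.31×1.95 + 0.28×1.28 = 1.3433
Treynor = (R_P − R_f) / β_P = (4.91% − 3.12%) / 1.3433 = 1.79% / 1.3433 = 1.33%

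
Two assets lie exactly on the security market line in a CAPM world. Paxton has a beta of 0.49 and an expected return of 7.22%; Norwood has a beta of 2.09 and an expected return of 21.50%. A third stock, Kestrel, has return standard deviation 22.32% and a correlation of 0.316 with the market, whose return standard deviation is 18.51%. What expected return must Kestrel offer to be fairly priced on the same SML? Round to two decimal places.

MRP = (21.50% − 7.22%) / (2.09 − 0.49) = 8.9250%
R_f = 7.22% − 0.49 × 8.9250% = 2.8468%
β_Kestrel = ρ·σ_i/σ_m = 0.316 × 22.32 / 18.51 = 0.3810
E(R_Kestrel) = R_f + β × MRP = 2.8468% + 0.3810 × 8.9250% = 6.25%

6.25%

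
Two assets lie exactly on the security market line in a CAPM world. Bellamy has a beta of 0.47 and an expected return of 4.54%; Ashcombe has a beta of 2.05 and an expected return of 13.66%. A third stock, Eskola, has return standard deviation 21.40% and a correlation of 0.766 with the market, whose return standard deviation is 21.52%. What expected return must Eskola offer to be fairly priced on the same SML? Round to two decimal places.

6.22%

MRP = (13.66% − 4.54%) / (2.05 − 0.47) = 5.7722%
R_f = 4.54% − 0.47 × 5.7722% = 1.8271%
β_Eskola = ρ·σ_i/σ_m = 0.766 × 21.40 / 21.52 = 0.7617
E(R_Eskola) = R_f + β × MRP = 1.8271% + 0.7617 × 5.7722% = 6.22%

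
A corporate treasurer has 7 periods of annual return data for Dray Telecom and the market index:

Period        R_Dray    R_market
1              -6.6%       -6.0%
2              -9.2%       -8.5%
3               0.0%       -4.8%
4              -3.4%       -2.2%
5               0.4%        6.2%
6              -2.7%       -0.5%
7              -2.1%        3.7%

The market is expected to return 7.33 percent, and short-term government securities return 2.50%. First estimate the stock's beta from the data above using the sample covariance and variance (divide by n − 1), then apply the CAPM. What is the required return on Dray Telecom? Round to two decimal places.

4.82%

Mean R_i = (-6.6 − 9.2 + 0.0 − 3.4 + 0.4 − 2.7 − 2.1) / 7 = -3.3714%
Mean R_m = (-6.0 − 8.5 − 4.8 − 2.2 + 6.2 − 0.5 + 3.7) / 7 = -1.7286%
Σ(R_i − R̄_i)(R_m − R̄_m) = 80.5457  ⇒  Cov = 80.5457 / 6 = 13.4243
Σ(R_m − R̄_m)² = 167.5943  ⇒  Var(R_m) = 167.5943 / 6 = 27.9324
β = Cov / Var(R_m) = 13.4243 / 27.9324 = 0.4806
MRP = 7.33% − 2.50% = 4.83%
E(R) = R_f + β × MRP = 2.50% + 0.4806 × 4.83% = 4.82%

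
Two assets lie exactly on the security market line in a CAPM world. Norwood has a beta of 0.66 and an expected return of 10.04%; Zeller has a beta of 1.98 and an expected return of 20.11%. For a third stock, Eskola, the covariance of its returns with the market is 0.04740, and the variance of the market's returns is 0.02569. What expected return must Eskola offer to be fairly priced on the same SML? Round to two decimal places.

19.08%

MRP = (20.11% − 10.04%) / (1.98 − 0.66) = 7.6288%
R_f = 10.04% − 0.66 × 7.6288% = 5.0050%
β_Eskola = Cov / Var(R_m) = 0.04740 / 0.02569 = 1.8451
E(R_Eskola) = R_f + β × MRP = 5.0050% + 1.8451 × 7.6288% = 19.08%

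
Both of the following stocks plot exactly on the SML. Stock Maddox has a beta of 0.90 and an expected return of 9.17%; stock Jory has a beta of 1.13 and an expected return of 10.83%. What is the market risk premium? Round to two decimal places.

Both satisfy E(R) = R_f + β·MRP, so the slope of the SML is
MRP = (10.83% − 9.17%) / (1.13 − 0.90) = 1.66% / 0.23 = 7.2174%

7.22%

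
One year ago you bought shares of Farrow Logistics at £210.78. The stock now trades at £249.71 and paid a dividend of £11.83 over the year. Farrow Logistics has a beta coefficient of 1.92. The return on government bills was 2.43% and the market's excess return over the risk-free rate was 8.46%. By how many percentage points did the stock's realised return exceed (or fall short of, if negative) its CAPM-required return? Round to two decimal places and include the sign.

+5.41%

Realised HPR = (P1 + D1 − P0) / P0 = (249.71 + 11.83 − 210.78) / 210.78 = 50.76 / 210.78 = 24.0820%
CAPM required = R_f + β·MRP = 2.43% + 1.92 × 8.46% = 18.6732%
α = realised − required = 24.0820% − 18.6732% = +5.41%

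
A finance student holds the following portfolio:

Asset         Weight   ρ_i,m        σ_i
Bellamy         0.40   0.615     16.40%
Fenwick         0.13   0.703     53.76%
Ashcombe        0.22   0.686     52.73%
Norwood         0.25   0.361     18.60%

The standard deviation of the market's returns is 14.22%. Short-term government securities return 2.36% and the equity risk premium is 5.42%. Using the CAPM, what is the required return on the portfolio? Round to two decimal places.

9.44%

β_Bellamy = 0.615 × 16.40% / 14.22% = 0.7093
β_Fenwick = 0.703 × 53.76% / 14.22% = 2.6578
β_Ashcombe = 0.686 × 52.73% / 14.22% = 2.5438
β_Norwood = 0.361 × 18.60% / 14.22% = 0.4722
β_P = Σ w_i β_i = 0.40×0.7093 + 0.13×2.6578 + 0.22×2.5438 + 0.25×0.4722 = 1.3069
E(R_P) = R_f + β_P × MRP = 2.36% + 1.3069 × 5.42% = 9.44%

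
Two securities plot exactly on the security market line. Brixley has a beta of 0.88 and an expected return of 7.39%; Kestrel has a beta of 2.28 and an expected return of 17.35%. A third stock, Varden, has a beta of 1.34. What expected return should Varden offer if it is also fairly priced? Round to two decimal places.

10.66%

MRP (SML slope) = (17.35% − 7.39%) / (2.28 − 0.88) = 9.96% / 1.40 = 7.1143%
R_f (intercept) = 7.39% − 0.88 × 7.1143% = 1.1294%
E(R_Varden) = R_f + β × MRP = 1.1294% + 1.34 × 7.1143% = 10.66%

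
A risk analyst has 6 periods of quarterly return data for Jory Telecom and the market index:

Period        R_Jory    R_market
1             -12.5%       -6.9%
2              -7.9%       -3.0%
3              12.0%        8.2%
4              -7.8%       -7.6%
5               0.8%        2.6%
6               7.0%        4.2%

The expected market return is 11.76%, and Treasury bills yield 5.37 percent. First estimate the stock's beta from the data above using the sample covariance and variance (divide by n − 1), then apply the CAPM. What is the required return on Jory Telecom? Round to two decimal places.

14.59%

Mean R_i = (-12.5 − 7.9 + 12.0 − 7.8 + 0.8 + 7.0) / 6 = -1.4000%
Mean R_m = (-6.9 − 3.0 + 8.2 − 7.6 + 2.6 + 4.2) / 6 = -0.4167%
Σ(R_i − R̄_i)(R_m − R̄_m) = 295.6100  ⇒  Cov = 295.6100 / 5 = 59.1220
Σ(R_m − R̄_m)² = 204.9683  ⇒  Var(R_m) = 204.9683 / 5 = 40.9937
β = Cov / Var(R_m) = 59.1220 / 40.9937 = 1.4422
MRP = 11.76% − 5.37% = 6.39%
E(R) = R_f + β × MRP = 5.37% + 1.4422 × 6.39% = 14.59%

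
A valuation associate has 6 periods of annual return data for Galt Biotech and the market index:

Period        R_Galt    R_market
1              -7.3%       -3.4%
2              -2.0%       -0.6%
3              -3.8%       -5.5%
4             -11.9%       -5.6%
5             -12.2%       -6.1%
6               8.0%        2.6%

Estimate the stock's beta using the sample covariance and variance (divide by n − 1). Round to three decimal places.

Mean R_i = (-7.3 − 2.0 − 3.8 − 11.9 − 12.2 + 8.0) / 6 = -4.8667%
Mean R_m = (-3.4 − 0.6 − 5.5 − 5.6 − 6.1 + 2.6) / 6 = -3.1000%
Σ(R_i − R̄_i)(R_m − R̄_m) = 118.2600  ⇒  Cov = 118.2600 / 5 = 23.6520
Σ(R_m − R̄_m)² = 59.8400  ⇒  Var(R_m) = 59.8400 / 5 = 11.9680
β = Cov / Var(R_m) = 23.6520 / 11.9680 = 1.9763

1.976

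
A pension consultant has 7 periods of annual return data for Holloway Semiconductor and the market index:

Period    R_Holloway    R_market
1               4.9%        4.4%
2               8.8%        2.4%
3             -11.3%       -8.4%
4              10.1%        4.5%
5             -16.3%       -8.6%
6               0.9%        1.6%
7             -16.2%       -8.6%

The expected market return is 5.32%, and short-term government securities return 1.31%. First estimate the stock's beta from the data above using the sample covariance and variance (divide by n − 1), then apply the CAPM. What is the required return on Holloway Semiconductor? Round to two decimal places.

8.38%

Mean R_i = (4.9 + 8.8 − 11.3 + 10.1 − 16.3 + 0.9 − 16.2) / 7 = -2.7286%
Mean R_m = (4.4 + 2.4 − 8.4 + 4.5 − 8.6 + 1.6 − 8.6) / 7 = -1.8143%
Σ(R_i − R̄_i)(R_m − R̄_m) = 429.3371  ⇒  Cov = 429.3371 / 6 = 71.5562
Σ(R_m − R̄_m)² = 243.3686  ⇒  Var(R_m) = 243.3686 / 6 = 40.5614
β = Cov / Var(R_m) = 71.5562 / 40.5614 = 1.7641
MRP = 5.32% − 1.31% = 4.01%
E(R) = R_f + β × MRP = 1.31% + 1.7641 × 4.01% = 8.38%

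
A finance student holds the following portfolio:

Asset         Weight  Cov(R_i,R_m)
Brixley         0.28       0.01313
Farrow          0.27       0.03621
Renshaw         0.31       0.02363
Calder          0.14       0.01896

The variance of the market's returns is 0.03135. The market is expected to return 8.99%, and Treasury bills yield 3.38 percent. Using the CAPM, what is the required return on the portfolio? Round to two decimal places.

β_Brixley = 0.01313 / 0.03135 = 0.4188
β_Farrow = 0.03621 / 0.03135 = 1.1550
β_Renshaw = 0.02363 / 0.03135 = 0.7537
β_Calder = 0.01896 / 0.03135 = 0.6048
β_P = Σ w_i β_i = 0.28×0.4188 + 0.27×1.1550 + 0.31×0.7537 + 0.14×0.6048 = 0.7474
MRP = 8.99% − 3.38% = 5.61%
E(R_P) = R_f + β_P × MRP = 3.38% + 0.7474 × 5.61% = 7.57%

7.57%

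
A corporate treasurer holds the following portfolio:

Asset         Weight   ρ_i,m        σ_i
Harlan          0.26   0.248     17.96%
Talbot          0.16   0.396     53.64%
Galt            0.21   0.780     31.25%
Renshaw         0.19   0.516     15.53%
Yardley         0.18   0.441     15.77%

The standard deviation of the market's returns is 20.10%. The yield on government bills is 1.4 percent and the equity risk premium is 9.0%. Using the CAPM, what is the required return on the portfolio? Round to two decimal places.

β_Harlan = 0.248 × 17.96% / 20.10% = 0.2216
β_Talbot = 0.396 × 53.64% / 20.10% = 1.0568
β_Galt = 0.780 × 31.25% / 20.10% = 1.2127
β_Renshaw = 0.516 × 15.53% / 20.10% = 0.3987
β_Yardley = 0.441 × 15.77% / 20.10% = 0.3460
β_P = Σ w_i β_i = 0.26×0.2216 + 0.16×1.0568 + 0.21×1.2127 + 0.19×0.3987 + 0.18×0.3460 = 0.6194
E(R_P) = R_f + β_P × MRP = 1.4% + 0.6194 × 9.0% = 6.97%

6.97%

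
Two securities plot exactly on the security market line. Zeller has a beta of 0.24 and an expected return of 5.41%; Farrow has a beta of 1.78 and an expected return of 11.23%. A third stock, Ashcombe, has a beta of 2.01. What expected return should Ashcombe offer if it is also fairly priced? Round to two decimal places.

12.10%

MRP (SML slope) = (11.23% − 5.41%) / (1.78 − 0.24) = 5.82% / 1.54 = 3.7792%
R_f (intercept) = 5.41% − 0.24 × 3.7792% = 4.5030%
E(R_Ashcombe) = R_f + β × MRP = 4.5030% + 2.01 × 3.7792% = 12.10%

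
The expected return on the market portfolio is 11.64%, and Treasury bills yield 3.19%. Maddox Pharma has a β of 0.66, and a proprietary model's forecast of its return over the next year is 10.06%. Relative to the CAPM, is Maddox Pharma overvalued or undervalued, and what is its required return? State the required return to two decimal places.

MRP = 11.64% − 3.19% = 8.45%
Required return = R_f + β·MRP = 3.19% + 0.66 × 8.45% = 8.77%
Forecast 10.06% > required 8.77% → the stock plots above the SML → undervalued.

Undervalued; required return 8.77%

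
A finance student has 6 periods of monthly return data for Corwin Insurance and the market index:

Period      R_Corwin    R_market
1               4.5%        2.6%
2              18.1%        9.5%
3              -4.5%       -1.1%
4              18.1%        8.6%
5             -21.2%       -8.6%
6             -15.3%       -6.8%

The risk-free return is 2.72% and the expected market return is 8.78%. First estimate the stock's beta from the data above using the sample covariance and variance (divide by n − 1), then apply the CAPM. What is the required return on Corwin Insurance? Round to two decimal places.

15.93%

Mean R_i = (4.5 + 18.1 − 4.5 + 18.1 − 21.2 − 15.3) / 6 = -0.0500%
Mean R_m = (2.6 + 9.5 − 1.1 + 8.6 − 8.6 − 6.8) / 6 = 0.7000%
Σ(R_i − R̄_i)(R_m − R̄_m) = 630.8300  ⇒  Cov = 630.8300 / 5 = 126.1660
Σ(R_m − R̄_m)² = 289.4400  ⇒  Var(R_m) = 289.4400 / 5 = 57.8880
β = Cov / Var(R_m) = 126.1660 / 57.8880 = 2.1795
MRP = 8.78% − 2.72% = 6.06%
E(R) = R_f + β × MRP = 2.72% + 2.1795 × 6.06% = 15.93%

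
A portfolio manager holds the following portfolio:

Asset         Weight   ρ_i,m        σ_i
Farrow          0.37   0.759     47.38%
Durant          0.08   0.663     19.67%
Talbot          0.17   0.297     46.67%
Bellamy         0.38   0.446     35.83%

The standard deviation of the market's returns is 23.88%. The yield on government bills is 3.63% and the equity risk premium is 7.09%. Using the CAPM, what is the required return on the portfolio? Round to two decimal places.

10.39%

β_Farrow = 0.759 × 47.38% / 23.88% = 1.5059
β_Durant = 0.663 × 19.67% / 23.88% = 0.5461
β_Talbot = 0.297 × 46.67% / 23.88% = 0.5804
β_Bellamy = 0.446 × 35.83% / 23.88% = 0.6692
β_P = Σ w_i β_i = 0.37×1.5059 + 0.08×0.5461 + 0.17×0.5804 + 0.38×0.6692 = 0.9538
E(R_P) = R_f + β_P × MRP = 3.63% + 0.9538 × 7.09% = 10.39%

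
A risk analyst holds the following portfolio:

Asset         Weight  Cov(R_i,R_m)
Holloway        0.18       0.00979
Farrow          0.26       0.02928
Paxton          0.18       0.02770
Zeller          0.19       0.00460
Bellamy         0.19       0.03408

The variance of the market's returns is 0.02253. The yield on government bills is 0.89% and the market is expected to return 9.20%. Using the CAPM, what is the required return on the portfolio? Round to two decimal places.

β_Holloway = 0.00979 / 0.02253 = 0.4345
β_Farrow = 0.02928 / 0.02253 = 1.2996
β_Paxton = 0.02770 / 0.02253 = 1.2295
β_Zeller = 0.00460 / 0.02253 = 0.2042
β_Bellamy = 0.03408 / 0.02253 = 1.5126
β_P = Σ w_i β_i = 0.18×0.4345 + 0.26×1.2996 + 0.18×1.2295 + 0.19×0.2042 + 0.19×1.5126 = 0.9636
MRP = 9.20% − 0.89% = 8.31%
E(R_P) = R_f + β_P × MRP = 0.89% + 0.9636 × 8.31% = 8.90%

8.90%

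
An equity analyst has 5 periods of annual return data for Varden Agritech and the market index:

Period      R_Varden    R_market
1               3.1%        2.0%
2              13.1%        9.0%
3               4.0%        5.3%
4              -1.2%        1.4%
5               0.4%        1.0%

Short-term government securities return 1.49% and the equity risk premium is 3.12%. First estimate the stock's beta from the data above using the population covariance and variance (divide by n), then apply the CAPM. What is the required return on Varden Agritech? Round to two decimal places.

Mean R_i = (3.1 + 13.1 + 4.0 − 1.2 + 0.4) / 5 = 3.8800%
Mean R_m = (2.0 + 9.0 + 5.3 + 1.4 + 1.0) / 5 = 3.7400%
Σ(R_i − R̄_i)(R_m − R̄_m) = 71.4640  ⇒  Cov = 71.4640 / 5 = 14.2928
Σ(R_m − R̄_m)² = 46.1120  ⇒  Var(R_m) = 46.1120 / 5 = 9.2224
β = Cov / Var(R_m) = 14.2928 / 9.2224 = 1.5498
E(R) = R_f + β × MRP = 1.49% + 1.5498 × 3.12% = 6.33%

6.33%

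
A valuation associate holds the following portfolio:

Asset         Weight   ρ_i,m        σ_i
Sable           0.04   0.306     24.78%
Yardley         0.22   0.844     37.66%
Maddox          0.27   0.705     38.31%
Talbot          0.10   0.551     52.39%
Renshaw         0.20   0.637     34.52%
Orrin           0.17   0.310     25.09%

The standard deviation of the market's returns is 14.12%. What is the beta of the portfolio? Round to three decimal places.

1.643

β_Sable = 0.306 × 24.78% / 14.12% = 0.5370
β_Yardley = 0.844 × 37.66% / 14.12% = 2.2511
β_Maddox = 0.705 × 38.31% / 14.12% = 1.9128
β_Talbot = 0.551 × 52.39% / 14.12% = 2.0444
β_Renshaw = 0.637 × 34.52% / 14.12% = 1.5573
β_Orrin = 0.310 × 25.09% / 14.12% = 0.5508
β_P = Σ w_i β_i = 0.04×0.5370 + 0.22×2.2511 + 0.27×1.9128 + 0.10×2.0444 + 0.20×1.5573 + 0.17×0.5508 = 1.6427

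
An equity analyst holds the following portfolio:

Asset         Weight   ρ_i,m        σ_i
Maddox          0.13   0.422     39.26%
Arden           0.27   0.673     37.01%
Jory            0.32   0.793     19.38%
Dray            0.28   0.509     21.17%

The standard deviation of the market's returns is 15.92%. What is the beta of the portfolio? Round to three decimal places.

β_Maddox = 0.422 × 39.26% / 15.92% = 1.0407
β_Arden = 0.673 × 37.01% / 15.92% = 1.5646
β_Jory = 0.793 × 19.38% / 15.92% = 0.9653
β_Dray = 0.509 × 21.17% / 15.92% = 0.6769
β_P = Σ w_i β_i = 0.13×1.0407 + 0.27×1.5646 + 0.32×0.9653 + 0.28×0.6769 = 1.0562

1.056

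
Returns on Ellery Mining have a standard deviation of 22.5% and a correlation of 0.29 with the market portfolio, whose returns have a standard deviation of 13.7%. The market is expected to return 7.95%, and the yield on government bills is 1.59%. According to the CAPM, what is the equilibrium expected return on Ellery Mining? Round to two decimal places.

β = ρ × σ_i / σ_m = 0.29 × 22.5% / 13.7% = 0.4763
MRP = 7.95% − 1.59% = 6.36%
E(R) = 1.59% + 0.4763 × 6.36% = 4.62%

4.62%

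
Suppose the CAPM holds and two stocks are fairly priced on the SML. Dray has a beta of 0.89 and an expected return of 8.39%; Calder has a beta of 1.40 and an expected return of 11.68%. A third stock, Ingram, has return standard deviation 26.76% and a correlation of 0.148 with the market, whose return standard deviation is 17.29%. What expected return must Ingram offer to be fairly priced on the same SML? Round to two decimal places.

MRP = (11.68% − 8.39%) / (1.40 − 0.89) = 6.4510%
R_f = 8.39% − 0.89 × 6.4510% = 2.6486%
β_Ingram = ρ·σ_i/σ_m = 0.148 × 26.76 / 17.29 = 0.2291
E(R_Ingram) = R_f + β × MRP = 2.6486% + 0.2291 × 6.4510% = 4.13%

4.13%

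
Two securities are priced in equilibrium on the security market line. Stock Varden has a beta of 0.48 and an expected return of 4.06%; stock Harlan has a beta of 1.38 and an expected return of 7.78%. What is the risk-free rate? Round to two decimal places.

2.08%

Both satisfy E(R) = R_f + β·MRP, so the slope of the SML is
MRP = (7.78% − 4.06%) / (1.38 − 0.48) = 3.72% / 0.90 = 4.1333%
R_f = E(R_Varden) − β_Varden·MRP = 4.06% − 0.48 × 4.1333% = 2.0760%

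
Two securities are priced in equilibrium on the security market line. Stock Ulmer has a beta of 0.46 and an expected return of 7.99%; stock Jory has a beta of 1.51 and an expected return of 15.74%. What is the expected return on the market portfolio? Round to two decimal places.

Both satisfy E(R) = R_f + β·MRP, so the slope of the SML is
MRP = (15.74% − 7.99%) / (1.51 − 0.46) = 7.75% / 1.05 = 7.3810%
R_f = E(R_Ulmer) − β_Ulmer·MRP = 7.99% − 0.46 × 7.3810% = 4.5947%
E(R_m) = R_f + MRP = 4.5947% + 7.3810% = 11.98%

11.98%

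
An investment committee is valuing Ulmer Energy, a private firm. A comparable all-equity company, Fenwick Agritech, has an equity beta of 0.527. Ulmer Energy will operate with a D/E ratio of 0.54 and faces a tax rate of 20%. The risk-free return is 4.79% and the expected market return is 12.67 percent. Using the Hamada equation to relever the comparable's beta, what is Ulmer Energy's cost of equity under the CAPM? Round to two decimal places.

β_L = β_U × [1 + (1 − t)(D/E)] = 0.527 × [1 + (1 − 0.20) × 0.54]
    = 0.527 × [1 + 0.80 × 0.54] = 0.527 × 1.4320 = 0.7547
MRP = 12.67% − 4.79% = 7.88%
E(R) = R_f + β_L × MRP = 4.79% + 0.7547 × 7.88% = 10.74%

10.74%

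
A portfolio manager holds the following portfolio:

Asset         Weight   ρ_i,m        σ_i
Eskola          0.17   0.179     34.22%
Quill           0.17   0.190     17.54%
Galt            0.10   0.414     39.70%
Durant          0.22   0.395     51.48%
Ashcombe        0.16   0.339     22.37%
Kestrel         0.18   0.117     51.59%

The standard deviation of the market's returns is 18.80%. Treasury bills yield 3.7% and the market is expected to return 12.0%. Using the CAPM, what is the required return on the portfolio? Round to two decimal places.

8.13%

β_Eskola = 0.179 × 34.22% / 18.80% = 0.3258
β_Quill = 0.190 × 17.54% / 18.80% = 0.1773
β_Galt = 0.414 × 39.70% / 18.80% = 0.8742
β_Durant = 0.395 × 51.48% / 18.80% = 1.0816
β_Ashcombe = 0.339 × 22.37% / 18.80% = 0.4034
β_Kestrel = 0.117 × 51.59% / 18.80% = 0.3211
β_P = Σ w_i β_i = 0.17×0.3258 + 0.17×0.1773 + 0.10×0.8742 + 0.22×1.0816 + 0.16×0.4034 + 0.18×0.3211 = 0.5332
MRP = 12.0% − 3.7% = 8.30%
E(R_P) = R_f + β_P × MRP = 3.7% + 0.5332 × 8.3% = 8.13%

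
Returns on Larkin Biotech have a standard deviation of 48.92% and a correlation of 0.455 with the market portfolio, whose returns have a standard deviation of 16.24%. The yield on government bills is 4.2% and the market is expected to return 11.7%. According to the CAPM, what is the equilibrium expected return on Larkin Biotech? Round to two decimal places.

14.48%

β = ρ × σ_i / σ_m = 0.455 × 48.92% / 16.24% = 1.3706
MRP = 11.7% − 4.2% = 7.50%
E(R) = 4.2% + 1.3706 × 7.5% = 14.48%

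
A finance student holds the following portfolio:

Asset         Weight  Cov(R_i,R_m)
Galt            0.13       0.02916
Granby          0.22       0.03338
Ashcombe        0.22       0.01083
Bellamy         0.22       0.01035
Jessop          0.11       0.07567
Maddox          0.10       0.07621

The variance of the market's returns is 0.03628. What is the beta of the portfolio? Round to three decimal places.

0.875

β_Galt = 0.02916 / 0.03628 = 0.8037
β_Granby = 0.03338 / 0.03628 = 0.9201
β_Ashcombe = 0.01083 / 0.03628 = 0.2985
β_Bellamy = 0.01035 / 0.03628 = 0.2853
β_Jessop = 0.07567 / 0.03628 = 2.0857
β_Maddox = 0.07621 / 0.03628 = 2.1006
β_P = Σ w_i β_i = 0.13×0.8037 + 0.22×0.9201 + 0.22×0.2985 + 0.22×0.2853 + 0.11×2.0857 + 0.10×2.1006 = 0.8748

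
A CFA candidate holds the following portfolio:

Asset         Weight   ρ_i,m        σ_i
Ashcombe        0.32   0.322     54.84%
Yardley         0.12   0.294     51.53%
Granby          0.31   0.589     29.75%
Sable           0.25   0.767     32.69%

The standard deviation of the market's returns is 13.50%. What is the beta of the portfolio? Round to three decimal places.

β_Ashcombe = 0.322 × 54.84% / 13.50% = 1.3080
β_Yardley = 0.294 × 51.53% / 13.50% = 1.1222
β_Granby = 0.589 × 29.75% / 13.50% = 1.2980
β_Sable = 0.767 × 32.69% / 13.50% = 1.8573
β_P = Σ w_i β_i = 0.32×1.3080 + 0.12×1.1222 + 0.31×1.2980 + 0.25×1.8573 = 1.4199

1.420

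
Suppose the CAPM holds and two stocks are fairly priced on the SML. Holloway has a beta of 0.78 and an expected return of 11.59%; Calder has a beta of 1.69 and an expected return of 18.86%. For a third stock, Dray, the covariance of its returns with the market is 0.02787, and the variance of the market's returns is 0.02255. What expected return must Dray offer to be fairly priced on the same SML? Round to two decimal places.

MRP = (18.86% − 11.59%) / (1.69 − 0.78) = 7.9890%
R_f = 11.59% − 0.78 × 7.9890% = 5.3586%
β_Dray = Cov / Var(R_m) = 0.02787 / 0.02255 = 1.2359
E(R_Dray) = R_f + β × MRP = 5.3586% + 1.2359 × 7.9890% = 15.23%

15.23%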